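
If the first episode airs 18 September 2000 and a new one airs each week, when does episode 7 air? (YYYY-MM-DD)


First occurrence: 2000-09-18 (occurrence 1)
Each occurrence is 7 days after the previous.
Occurrence 7 is 6 weeks after the first.
6 weeks = 42 days
2000-09-18 + 42 days = 2000-10-30

2000-10-30


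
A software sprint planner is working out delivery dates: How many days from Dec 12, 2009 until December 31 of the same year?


Start: December 12, 2009
End: December 31, 2009
Days left in December: 19
Total: 19 days

19


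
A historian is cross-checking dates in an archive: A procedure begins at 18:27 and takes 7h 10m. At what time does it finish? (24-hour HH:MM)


Start time: 18:27
Adding: 7 hours 10 minutes
Minutes: 27 + 10 = 37
Hours: 18 + 7 + 0 = 25
Hour wraparound: 25 mod 24 = 1
Result: 01:37

01:37


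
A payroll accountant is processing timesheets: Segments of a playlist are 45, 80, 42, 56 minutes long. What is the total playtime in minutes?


Durations: 45, 80, 42, 56
Running sum: 45
+ 80 = 125
+ 42 = 167
+ 56 = 223
Total duration: 223 minutes
That is 3 hours and 43 minutes

223


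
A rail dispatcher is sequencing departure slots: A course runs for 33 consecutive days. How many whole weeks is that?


Total days: 33
Days per week: 7
Division: 33 / 7 = 4 remainder 5
Complete weeks: 4
Remaining days: 5

4


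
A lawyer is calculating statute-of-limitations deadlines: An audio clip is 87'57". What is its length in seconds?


Minutes: 87
Seconds: 57
Convert minutes to seconds: 87 x 60 = 5220
Add remaining seconds: 5220 + 57 = 5277

5277


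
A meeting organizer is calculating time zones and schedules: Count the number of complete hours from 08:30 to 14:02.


Start: 08:30
End: 14:02
Hour difference: 14 - 8 = 6 hours
Minute difference: 2 - 30 = -28 minutes
Total minutes: 332
Complete hours: 332 / 60 = 5 (remainder 32)

5


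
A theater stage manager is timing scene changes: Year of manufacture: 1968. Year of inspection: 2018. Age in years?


Birth year: 1968
Current year: 2018
Age = current year - birth year
Age = 2018 - 1968 = 50

50


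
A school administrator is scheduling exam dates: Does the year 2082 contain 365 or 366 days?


Year: 2082
Check leap year rules:
Divisible by 4? No
2082 is not a leap year
Days: 365

365


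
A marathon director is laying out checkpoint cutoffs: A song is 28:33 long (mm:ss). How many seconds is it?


Minutes: 28
Extra seconds: 33
Seconds per minute: 60
Minutes to seconds: 28 x 60 = 1680
Total: 1680 + 33 = 1713

1713


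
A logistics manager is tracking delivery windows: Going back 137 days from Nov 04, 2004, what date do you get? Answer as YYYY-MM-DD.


Start: 2004-11-04
Subtracting 137 days
Days already passed in November: 4
After going back through November: 133 more days to subtract
October 2004: 31 days, 102 remaining
September 2004: 30 days, 72 remaining
August 2004: 31 days, 41 remaining
July 2004: 31 days, 10 remaining
Result: 2004-06-20

2004-06-20


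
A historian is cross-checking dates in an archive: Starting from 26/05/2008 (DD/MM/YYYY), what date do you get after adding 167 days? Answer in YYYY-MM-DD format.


Start: 2008-05-26
Adding 167 days
Days remaining in May: 5
After May: 162 days still to add
June 2008: 30 days, 132 remaining
July 2008: 31 days, 101 remaining
August 2008: 31 days, 70 remaining
September 2008: 30 days, 40 remaining
Result: 2008-11-09

2008-11-09


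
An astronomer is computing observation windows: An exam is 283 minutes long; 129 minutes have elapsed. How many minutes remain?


Total budget: 283 minutes
Time used: 129 minutes
Remaining: 283 - 129 = 154 minutes
Percent used: 45.6%
Percent remaining: 54.4%

154


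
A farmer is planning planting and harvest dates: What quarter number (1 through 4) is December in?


Month: December (month 12)
Q1: January-March (months 1-3)
Q2: April-June (months 4-6)
Q3: July-September (months 7-9)
Q4: October-December (months 10-12)
Month 12 falls in Q4

4


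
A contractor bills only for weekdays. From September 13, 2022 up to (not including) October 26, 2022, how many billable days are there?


Start: 2022-09-13 (Tuesday)
End (exclusive): 2022-10-26 (Wednesday)
Total calendar days: 43
Full weeks: 43 // 7 = 6 -> 30 weekdays
Remaining 1 days starting on Tuesday:
  Tue(w) -> 1 weekdays
Total business days: 30 + 1 = 31

31


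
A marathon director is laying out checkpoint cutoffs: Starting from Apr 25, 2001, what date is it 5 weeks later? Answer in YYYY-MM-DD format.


Start: 2001-04-25
Weeks to add: 5
Convert to days: 5 x 7 = 35 days
Add 35 days to 2001-04-25
Result: 2001-05-30

2001-05-30


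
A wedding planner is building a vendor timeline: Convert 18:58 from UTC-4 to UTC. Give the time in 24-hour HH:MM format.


Local time: 18:58 at UTC-4 (offset -4h)
Target zone: UTC (offset 0h)
Difference: 0 - (-4) = 4 hours
Calculation: 18 + (4) = 22
Result: 22:58

22:58


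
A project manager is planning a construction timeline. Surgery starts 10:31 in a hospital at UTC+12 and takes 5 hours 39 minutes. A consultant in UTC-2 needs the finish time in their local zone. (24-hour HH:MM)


Start: 10:31 in UTC+12
Step 1 - add duration:
  minutes: 31 + 39 = 70 (carry 1h)
  hours: 10 + 5 + 1 = 16
  end in UTC+12: 16:10
Step 2 - convert UTC+12 -> UTC-2:
  offset difference: -2 - (12) = -14 hours
  16 + (-14) = 2 -> mod 24 = 2
Result: 02:10 in UTC-2

02:10


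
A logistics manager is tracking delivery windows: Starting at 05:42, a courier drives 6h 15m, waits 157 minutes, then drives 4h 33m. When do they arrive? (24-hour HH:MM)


Depart: 05:42
Leg 1: +375 min -> 11:57
Layover: +157 min -> 14:34
Leg 2: +273 min -> 19:07
Total travel: 805 minutes = 13h 25m
Arrival: 19:07

19:07


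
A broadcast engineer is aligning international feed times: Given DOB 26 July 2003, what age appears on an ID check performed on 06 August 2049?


Birth: 2003-07-26
Reference: 2049-08-06
Year difference: 2049 - 2003 = 46
Has birthday (07-26) occurred by 08-06? Yes
Age in full years: 46

46


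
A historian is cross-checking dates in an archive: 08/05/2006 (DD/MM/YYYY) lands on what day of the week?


Date: 2006-05-08
January 1, 2006 is a Sunday
Day of year: 128
Offset from Jan 1: 127 days
127 mod 7 = 1
Result: Monday

Monday


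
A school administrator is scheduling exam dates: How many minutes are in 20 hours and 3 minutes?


Hours: 20
Minutes: 3
Convert hours to minutes: 20 x 60 = 1200
Add remaining minutes: 1200 + 3 = 1203

1203


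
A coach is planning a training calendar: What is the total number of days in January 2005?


Month: January
Year: 2005
January is a 31-day month
Total: 31 days

31


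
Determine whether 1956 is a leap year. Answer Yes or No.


Year: 1956
Divisible by 4? 1956 / 4 = 489.0 -> Yes
Divisible by 100? 1956 / 100 = 19.56 -> No
Divisible by 4 but not 100, so it IS a leap year

Yes


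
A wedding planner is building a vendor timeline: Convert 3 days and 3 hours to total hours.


Days: 3
Extra hours: 3
Hours per day: 24
Days to hours: 3 x 24 = 72
Total: 72 + 3 = 75

75


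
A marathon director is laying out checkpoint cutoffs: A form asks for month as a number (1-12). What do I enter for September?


Calendar month order:
8. August
9. September <--
10. October
September is month number 9

9


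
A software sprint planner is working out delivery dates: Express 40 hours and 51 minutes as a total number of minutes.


Hours: 40
Extra minutes: 51
Minutes per hour: 60
Hours to minutes: 40 x 60 = 2400
Total: 2400 + 51 = 2451

2451


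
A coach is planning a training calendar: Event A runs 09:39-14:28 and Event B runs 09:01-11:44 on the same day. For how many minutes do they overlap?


Interval A: [579, 868] minutes from midnight
Interval B: [541, 704] minutes from midnight
Overlap start = max(579, 541) = 579
Overlap end = min(868, 704) = 704
Overlap = 704 - 579 = 125 minutes

125


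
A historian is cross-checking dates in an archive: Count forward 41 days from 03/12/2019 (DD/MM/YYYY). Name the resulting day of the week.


Start: 2019-12-03 (Tuesday)
Step 1 - find target date: add 41 days
  2019-12-03 + 41 days = 2020-01-13
Step 2 - day of week:
  41 mod 7 = 6
  Tuesday + 6 days -> Monday
Result: Monday (2020-01-13)

Monday


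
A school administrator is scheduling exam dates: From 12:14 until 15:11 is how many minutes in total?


Start time: 12:14 = 734 minutes from midnight
End time: 15:11 = 911 minutes from midnight
Difference: 911 - 734 = 177 minutes
That is 2 hours and 57 minutes

177


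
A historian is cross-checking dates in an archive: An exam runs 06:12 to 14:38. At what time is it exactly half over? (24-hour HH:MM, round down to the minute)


Start time: 06:12 = 372 minutes from midnight
End time: 14:38 = 878 minutes from midnight
Sum: 372 + 878 = 1250
Midpoint: 1250 / 2 = 625 minutes
Convert: 625 / 60 = 10 hours, 25 minutes
Result: 10:25

10:25


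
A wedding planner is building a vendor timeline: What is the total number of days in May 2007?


Month: May
Year: 2007
May is a 31-day month
Total: 31 days

31


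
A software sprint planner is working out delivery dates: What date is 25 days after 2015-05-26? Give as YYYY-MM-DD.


Start: 2015-05-26
Adding 25 days
Days remaining in May: 5
After May: 20 days still to add
June 2015 has 30 days, need 20
Result: 2015-06-20

2015-06-20


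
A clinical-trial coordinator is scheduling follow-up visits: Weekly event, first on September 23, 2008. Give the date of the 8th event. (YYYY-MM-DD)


First occurrence: 2008-09-23 (occurrence 1)
Each occurrence is 7 days after the previous.
Occurrence 8 is 7 weeks after the first.
7 weeks = 49 days
2008-09-23 + 49 days = 2008-11-11

2008-11-11


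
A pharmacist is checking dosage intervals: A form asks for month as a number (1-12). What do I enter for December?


Calendar month order:
11. November
12. December <--
December is month number 12

12


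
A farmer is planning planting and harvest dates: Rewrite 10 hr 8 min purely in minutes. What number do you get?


Hours: 10
Extra minutes: 8
Minutes per hour: 60
Hours to minutes: 10 x 60 = 600
Total: 600 + 8 = 608

608


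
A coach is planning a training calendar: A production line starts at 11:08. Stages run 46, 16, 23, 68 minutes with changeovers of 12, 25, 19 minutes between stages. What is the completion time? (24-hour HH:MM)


Start: 11:08 = 668 min from midnight
  after task 1 (46 min): 11:54
  after break (12 min): 12:06
  after task 2 (16 min): 12:22
  after break (25 min): 12:47
  after task 3 (23 min): 13:10
  after break (19 min): 13:29
  after task 4 (68 min): 14:37
Total elapsed: 209 minutes
End time: 14:37

14:37


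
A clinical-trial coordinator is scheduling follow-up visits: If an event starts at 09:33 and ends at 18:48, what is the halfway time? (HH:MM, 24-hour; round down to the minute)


Start time: 09:33 = 573 minutes from midnight
End time: 18:48 = 1128 minutes from midnight
Sum: 573 + 1128 = 1701
Midpoint: 1701 / 2 = 850 minutes
Convert: 850 / 60 = 14 hours, 10 minutes
Result: 14:10

14:10


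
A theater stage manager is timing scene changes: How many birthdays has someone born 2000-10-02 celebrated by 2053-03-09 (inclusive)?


Birth: 2000-10-02
Reference: 2053-03-09
Year difference: 2053 - 2000 = 53
Has birthday (10-02) occurred by 03-09? No
Birthday not yet reached this year -> subtract 1
Age in full years: 52

52


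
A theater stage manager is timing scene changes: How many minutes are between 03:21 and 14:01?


Start time: 03:21 = 201 minutes from midnight
End time: 14:01 = 841 minutes from midnight
Difference: 841 - 201 = 640 minutes
That is 10 hours and 40 minutes

640


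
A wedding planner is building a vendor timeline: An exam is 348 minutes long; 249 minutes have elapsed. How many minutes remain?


Total budget: 348 minutes
Time used: 249 minutes
Remaining: 348 - 249 = 99 minutes
Percent used: 71.6%
Percent remaining: 28.4%

99


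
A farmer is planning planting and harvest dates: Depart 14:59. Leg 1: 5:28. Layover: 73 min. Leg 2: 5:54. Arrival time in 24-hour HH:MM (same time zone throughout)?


Depart: 14:59
Leg 1: +328 min -> 20:27
Layover: +73 min -> 21:40
Leg 2: +354 min -> 03:34
Total travel: 755 minutes = 12h 35m
Arrival: 03:34

03:34


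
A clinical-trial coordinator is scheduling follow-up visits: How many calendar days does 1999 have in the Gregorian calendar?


Year: 1999
Check leap year rules:
Divisible by 4? No
1999 is not a leap year
Days: 365

365


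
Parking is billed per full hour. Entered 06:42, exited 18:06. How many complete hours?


Start: 06:42
End: 18:06
Hour difference: 18 - 6 = 12 hours
Minute difference: 6 - 42 = -36 minutes
Total minutes: 684
Complete hours: 684 / 60 = 11 (remainder 24)

11


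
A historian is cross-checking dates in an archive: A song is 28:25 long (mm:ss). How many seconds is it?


Minutes: 28
Extra seconds: 25
Seconds per minute: 60
Minutes to seconds: 28 x 60 = 1680
Total: 1680 + 25 = 1705

1705


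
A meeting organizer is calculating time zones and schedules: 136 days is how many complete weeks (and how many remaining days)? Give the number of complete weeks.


Total days: 136
Days per week: 7
Division: 136 / 7 = 19 remainder 3
Complete weeks: 19
Remaining days: 3

19


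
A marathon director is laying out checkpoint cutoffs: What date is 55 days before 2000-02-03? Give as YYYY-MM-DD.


Start: 2000-02-03
Subtracting 55 days
Days already passed in February: 3
After going back through February: 52 more days to subtract
January 2000: 31 days, 21 remaining
December 1999 has 31 days, need 21
Result: 1999-12-10

1999-12-10


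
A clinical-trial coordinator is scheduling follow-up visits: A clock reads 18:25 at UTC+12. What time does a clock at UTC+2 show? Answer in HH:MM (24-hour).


Local time: 18:25 at UTC+12 (offset 12h)
Target zone: UTC+2 (offset 2h)
Difference: 2 - (12) = -10 hours
Calculation: 18 + (-10) = 8
Result: 08:25

08:25


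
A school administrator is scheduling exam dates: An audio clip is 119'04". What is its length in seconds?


Minutes: 119
Seconds: 4
Convert minutes to seconds: 119 x 60 = 7140
Add remaining seconds: 7140 + 4 = 7144

7144


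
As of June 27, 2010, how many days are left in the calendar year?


Start: June 27, 2010
End: December 31, 2010
Days left in June: 3
July: 31
August: 31
September: 30
October: 31
... plus remaining months
Sum of remaining months: 184
Total: 3 + 184 = 187

187


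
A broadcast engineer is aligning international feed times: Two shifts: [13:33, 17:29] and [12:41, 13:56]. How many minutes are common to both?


Interval A: [813, 1049] minutes from midnight
Interval B: [761, 836] minutes from midnight
Overlap start = max(813, 761) = 813
Overlap end = min(1049, 836) = 836
Overlap = 836 - 813 = 23 minutes

23


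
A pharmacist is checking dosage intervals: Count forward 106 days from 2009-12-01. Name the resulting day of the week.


Start: 2009-12-01 (Tuesday)
Step 1 - find target date: add 106 days
  2009-12-01 + 106 days = 2010-03-17
Step 2 - day of week:
  106 mod 7 = 1
  Tuesday + 1 days -> Wednesday
Result: Wednesday (2010-03-17)

Wednesday


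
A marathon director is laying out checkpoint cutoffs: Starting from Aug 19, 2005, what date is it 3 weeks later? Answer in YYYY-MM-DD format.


Start: 2005-08-19
Weeks to add: 3
Convert to days: 3 x 7 = 21 days
Add 21 days to 2005-08-19
Result: 2005-09-09

2005-09-09


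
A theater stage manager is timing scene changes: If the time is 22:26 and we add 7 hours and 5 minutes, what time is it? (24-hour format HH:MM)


Start time: 22:26
Adding: 7 hours 5 minutes
Minutes: 26 + 5 = 31
Hours: 22 + 7 + 0 = 29
Hour wraparound: 29 mod 24 = 5
Result: 05:31

05:31


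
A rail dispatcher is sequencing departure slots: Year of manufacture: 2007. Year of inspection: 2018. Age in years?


Birth year: 2007
Current year: 2018
Age = current year - birth year
Age = 2018 - 2007 = 11

11


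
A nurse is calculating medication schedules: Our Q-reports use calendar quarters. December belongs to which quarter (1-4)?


Month: December (month 12)
Q1: January-March (months 1-3)
Q2: April-June (months 4-6)
Q3: July-September (months 7-9)
Q4: October-December (months 10-12)
Month 12 falls in Q4

4


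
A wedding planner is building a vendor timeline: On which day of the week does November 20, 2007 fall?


Date: 2007-11-20
January 1, 2007 is a Monday
Day of year: 324
Offset from Jan 1: 323 days
323 mod 7 = 1
Result: Tuesday

Tuesday


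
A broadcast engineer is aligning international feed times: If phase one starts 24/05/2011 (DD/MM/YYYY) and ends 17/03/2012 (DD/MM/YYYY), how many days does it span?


Start date: 2011-05-24
End date: 2012-03-17
May 2011: +8 days
Jun 2011: +30 days
Jul 2011: +31 days
... (8 more months)
Total: 298 days

298


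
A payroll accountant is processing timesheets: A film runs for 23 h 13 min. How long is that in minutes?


Hours: 23
Minutes: 13
Convert hours to minutes: 23 x 60 = 1380
Add remaining minutes: 1380 + 13 = 1393

1393


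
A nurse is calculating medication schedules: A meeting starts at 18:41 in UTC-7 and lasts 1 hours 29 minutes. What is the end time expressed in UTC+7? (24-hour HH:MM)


Start: 18:41 in UTC-7
Step 1 - add duration:
  minutes: 41 + 29 = 70 (carry 1h)
  hours: 18 + 1 + 1 = 20
  end in UTC-7: 20:10
Step 2 - convert UTC-7 -> UTC+7:
  offset difference: 7 - (-7) = 14 hours
  20 + (14) = 34 -> mod 24 = 10
Result: 10:10 in UTC+7

10:10


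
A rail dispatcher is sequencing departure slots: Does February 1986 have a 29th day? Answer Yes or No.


Year: 1986
Divisible by 4? 1986 / 4 = 496.5 -> No
Not divisible by 4, so NOT a leap year

No


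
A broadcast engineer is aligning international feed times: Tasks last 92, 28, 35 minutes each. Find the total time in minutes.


Durations: 92, 28, 35
Running sum: 92
+ 28 = 120
+ 35 = 155
Total duration: 155 minutes
That is 2 hours and 35 minutes

155


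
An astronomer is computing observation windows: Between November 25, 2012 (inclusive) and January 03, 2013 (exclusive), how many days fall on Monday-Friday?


Start: 2012-11-25 (Sunday)
End (exclusive): 2013-01-03 (Thursday)
Total calendar days: 39
Full weeks: 39 // 7 = 5 -> 25 weekdays
Remaining 4 days starting on Sunday:
  Sun(-), Mon(w), Tue(w), Wed(w) -> 3 weekdays
Total business days: 25 + 3 = 28

28


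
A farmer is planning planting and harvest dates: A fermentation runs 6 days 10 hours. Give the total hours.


Days: 6
Extra hours: 10
Hours per day: 24
Days to hours: 6 x 24 = 144
Total: 144 + 10 = 154

154


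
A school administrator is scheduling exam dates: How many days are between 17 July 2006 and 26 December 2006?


Start date: 2006-07-17
End date: 2006-12-26
Jul 2006: +15 days
Aug 2006: +31 days
Sep 2006: +30 days
... (3 more months)
Total: 162 days

162


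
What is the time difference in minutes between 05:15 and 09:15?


Start time: 05:15 = 315 minutes from midnight
End time: 09:15 = 555 minutes from midnight
Difference: 555 - 315 = 240 minutes
That is 4 hours and 0 minutes

240


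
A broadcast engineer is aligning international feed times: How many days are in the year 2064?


Year: 2064
Check leap year rules:
Divisible by 4? Yes
Divisible by 100? No
2064 is a leap year
Days: 366

366


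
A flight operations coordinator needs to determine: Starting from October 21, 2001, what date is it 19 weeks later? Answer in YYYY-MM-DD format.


Start: 2001-10-21
Weeks to add: 19
Convert to days: 19 x 7 = 133 days
Add 133 days to 2001-10-21
Result: 2002-03-03

2002-03-03


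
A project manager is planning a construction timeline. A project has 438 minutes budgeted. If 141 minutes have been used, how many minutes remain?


Total budget: 438 minutes
Time used: 141 minutes
Remaining: 438 - 141 = 297 minutes
Percent used: 32.2%
Percent remaining: 67.8%

297


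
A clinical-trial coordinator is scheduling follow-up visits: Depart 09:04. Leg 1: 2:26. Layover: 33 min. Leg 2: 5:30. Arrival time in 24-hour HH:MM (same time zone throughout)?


Depart: 09:04
Leg 1: +146 min -> 11:30
Layover: +33 min -> 12:03
Leg 2: +330 min -> 17:33
Total travel: 509 minutes = 8h 29m
Arrival: 17:33

17:33


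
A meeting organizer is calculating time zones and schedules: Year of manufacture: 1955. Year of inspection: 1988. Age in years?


Birth year: 1955
Current year: 1988
Age = current year - birth year
Age = 1988 - 1955 = 33

33


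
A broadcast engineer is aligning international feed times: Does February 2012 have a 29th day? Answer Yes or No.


Year: 2012
Divisible by 4? 2012 / 4 = 503.0 -> Yes
Divisible by 100? 2012 / 100 = 20.12 -> No
Divisible by 4 but not 100, so it IS a leap year

Yes


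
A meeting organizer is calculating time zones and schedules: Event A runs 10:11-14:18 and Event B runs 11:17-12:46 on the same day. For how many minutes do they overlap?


Interval A: [611, 858] minutes from midnight
Interval B: [677, 766] minutes from midnight
Overlap start = max(611, 677) = 677
Overlap end = min(858, 766) = 766
Overlap = 766 - 677 = 89 minutes

89


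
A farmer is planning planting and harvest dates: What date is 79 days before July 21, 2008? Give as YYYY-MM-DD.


Start: 2008-07-21
Subtracting 79 days
Days already passed in July: 21
After going back through July: 58 more days to subtract
June 2008: 30 days, 28 remaining
May 2008 has 31 days, need 28
Result: 2008-05-03

2008-05-03


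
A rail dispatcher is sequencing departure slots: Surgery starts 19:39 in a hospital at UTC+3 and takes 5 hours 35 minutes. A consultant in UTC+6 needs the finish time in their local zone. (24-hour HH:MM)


Start: 19:39 in UTC+3
Step 1 - add duration:
  minutes: 39 + 35 = 74 (carry 1h)
  hours: 19 + 5 + 1 = 25
  end in UTC+3: 01:14
Step 2 - convert UTC+3 -> UTC+6:
  offset difference: 6 - (3) = 3 hours
  1 + (3) = 4 -> mod 24 = 4
Result: 04:14 in UTC+6

04:14


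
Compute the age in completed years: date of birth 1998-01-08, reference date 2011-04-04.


Birth: 1998-01-08
Reference: 2011-04-04
Year difference: 2011 - 1998 = 13
Has birthday (01-08) occurred by 04-04? Yes
Age in full years: 13

13


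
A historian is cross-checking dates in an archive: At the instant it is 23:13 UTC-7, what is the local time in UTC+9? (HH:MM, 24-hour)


Local time: 23:13 at UTC-7 (offset -7h)
Target zone: UTC+9 (offset 9h)
Difference: 9 - (-7) = 16 hours
Calculation: 23 + (16) = 39
Wraparound: (39) mod 24 = 15
Result: 15:13

15:13


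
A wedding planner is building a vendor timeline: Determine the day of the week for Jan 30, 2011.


Date: 2011-01-30
January 1, 2011 is a Saturday
Day of year: 30
Offset from Jan 1: 29 days
29 mod 7 = 1
Result: Sunday

Sunday


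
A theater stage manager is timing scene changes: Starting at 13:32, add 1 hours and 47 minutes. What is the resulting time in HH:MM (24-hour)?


Start time: 13:32
Adding: 1 hours 47 minutes
Minutes: 32 + 47 = 79
Minute overflow: 79 >= 60, so carry 1 hour, minutes = 19
Hours: 13 + 1 + 1 = 15
Result: 15:19

15:19


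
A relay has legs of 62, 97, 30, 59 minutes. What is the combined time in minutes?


Durations: 62, 97, 30, 59
Running sum: 62
+ 97 = 159
+ 30 = 189
+ 59 = 248
Total duration: 248 minutes
That is 4 hours and 8 minutes

248


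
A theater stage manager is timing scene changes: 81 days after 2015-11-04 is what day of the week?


Start: 2015-11-04 (Wednesday)
Step 1 - find target date: add 81 days
  2015-11-04 + 81 days = 2016-01-24
Step 2 - day of week:
  81 mod 7 = 4
  Wednesday + 4 days -> Sunday
Result: Sunday (2016-01-24)

Sunday


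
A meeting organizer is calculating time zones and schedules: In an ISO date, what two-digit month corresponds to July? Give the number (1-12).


Calendar month order:
6. June
7. July <--
8. August
July is month number 7

7


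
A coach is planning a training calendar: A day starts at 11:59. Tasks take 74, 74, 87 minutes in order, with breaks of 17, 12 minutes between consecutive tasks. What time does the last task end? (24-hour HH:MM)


Start: 11:59 = 719 min from midnight
  after task 1 (74 min): 13:13
  after break (17 min): 13:30
  after task 2 (74 min): 14:44
  after break (12 min): 14:56
  after task 3 (87 min): 16:23
Total elapsed: 264 minutes
End time: 16:23

16:23


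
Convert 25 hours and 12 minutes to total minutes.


Hours: 25
Extra minutes: 12
Minutes per hour: 60
Hours to minutes: 25 x 60 = 1500
Total: 1500 + 12 = 1512

1512


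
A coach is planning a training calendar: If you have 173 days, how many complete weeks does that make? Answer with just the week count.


Total days: 173
Days per week: 7
Division: 173 / 7 = 24 remainder 5
Complete weeks: 24
Remaining days: 5

24


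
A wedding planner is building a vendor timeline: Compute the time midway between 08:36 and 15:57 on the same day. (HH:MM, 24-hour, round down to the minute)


Start time: 08:36 = 516 minutes from midnight
End time: 15:57 = 957 minutes from midnight
Sum: 516 + 957 = 1473
Midpoint: 1473 / 2 = 736 minutes
Convert: 736 / 60 = 12 hours, 16 minutes
Result: 12:16

12:16


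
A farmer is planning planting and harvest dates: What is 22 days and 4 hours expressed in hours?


Days: 22
Extra hours: 4
Hours per day: 24
Days to hours: 22 x 24 = 528
Total: 528 + 4 = 532

532


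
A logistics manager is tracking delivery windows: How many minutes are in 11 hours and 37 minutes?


Hours: 11
Minutes: 37
Convert hours to minutes: 11 x 60 = 660
Add remaining minutes: 660 + 37 = 697

697


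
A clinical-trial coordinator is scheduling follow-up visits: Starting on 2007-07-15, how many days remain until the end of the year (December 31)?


Start: July 15, 2007
End: December 31, 2007
Days left in July: 16
August: 31
September: 30
October: 31
November: 30
... plus remaining months
Sum of remaining months: 153
Total: 16 + 153 = 169

169


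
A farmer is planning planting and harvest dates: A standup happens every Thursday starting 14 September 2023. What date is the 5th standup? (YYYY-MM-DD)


First occurrence: 2023-09-14 (occurrence 1)
Each occurrence is 7 days after the previous.
Occurrence 5 is 4 weeks after the first.
4 weeks = 28 days
2023-09-14 + 28 days = 2023-10-12

2023-10-12


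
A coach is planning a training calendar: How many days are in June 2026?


Month: June
Year: 2026
June is a 30-day month
Total: 30 days

30


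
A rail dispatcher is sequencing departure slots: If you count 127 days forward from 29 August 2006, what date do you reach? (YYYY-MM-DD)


Start: 2006-08-29
Adding 127 days
Days remaining in August: 2
After August: 125 days still to add
September 2006: 30 days, 95 remaining
October 2006: 31 days, 64 remaining
November 2006: 30 days, 34 remaining
December 2006: 31 days, 3 remaining
Result: 2007-01-03

2007-01-03


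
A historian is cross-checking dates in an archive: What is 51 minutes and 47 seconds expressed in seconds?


Minutes: 51
Extra seconds: 47
Seconds per minute: 60
Minutes to seconds: 51 x 60 = 3060
Total: 3060 + 47 = 3107

3107


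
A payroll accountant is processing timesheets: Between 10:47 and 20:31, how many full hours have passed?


Start: 10:47
End: 20:31
Hour difference: 20 - 10 = 10 hours
Minute difference: 31 - 47 = -16 minutes
Total minutes: 584
Complete hours: 584 / 60 = 9 (remainder 44)

9


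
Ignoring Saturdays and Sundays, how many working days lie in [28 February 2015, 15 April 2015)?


Start: 2015-02-28 (Saturday)
End (exclusive): 2015-04-15 (Wednesday)
Total calendar days: 46
Full weeks: 46 // 7 = 6 -> 30 weekdays
Remaining 4 days starting on Saturday:
  Sat(-), Sun(-), Mon(w), Tue(w) -> 2 weekdays
Total business days: 30 + 2 = 32

32


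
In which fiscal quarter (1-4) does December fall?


Month: December (month 12)
Q1: January-March (months 1-3)
Q2: April-June (months 4-6)
Q3: July-September (months 7-9)
Q4: October-December (months 10-12)
Month 12 falls in Q4

4


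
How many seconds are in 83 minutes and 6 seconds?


Minutes: 83
Seconds: 6
Convert minutes to seconds: 83 x 60 = 4980
Add remaining seconds: 4980 + 6 = 4986

4986


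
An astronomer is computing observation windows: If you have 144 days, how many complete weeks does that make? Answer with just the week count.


Total days: 144
Days per week: 7
Division: 144 / 7 = 20 remainder 4
Complete weeks: 20
Remaining days: 4

20


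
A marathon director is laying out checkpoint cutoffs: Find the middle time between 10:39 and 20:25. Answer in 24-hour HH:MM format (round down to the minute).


Start time: 10:39 = 639 minutes from midnight
End time: 20:25 = 1225 minutes from midnight
Sum: 639 + 1225 = 1864
Midpoint: 1864 / 2 = 932 minutes
Convert: 932 / 60 = 15 hours, 32 minutes
Result: 15:32

15:32


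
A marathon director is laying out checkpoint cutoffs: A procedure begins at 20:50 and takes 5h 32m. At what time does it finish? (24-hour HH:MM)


Start time: 20:50
Adding: 5 hours 32 minutes
Minutes: 50 + 32 = 82
Minute overflow: 82 >= 60, so carry 1 hour, minutes = 22
Hours: 20 + 5 + 1 = 26
Hour wraparound: 26 mod 24 = 2
Result: 02:22

02:22


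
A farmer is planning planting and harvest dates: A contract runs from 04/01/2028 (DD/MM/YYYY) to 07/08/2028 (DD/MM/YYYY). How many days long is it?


Start date: 2028-01-04
End date: 2028-08-07
Jan 2028: +28 days
Feb 2028: +29 days
Mar 2028: +31 days
... (5 more months)
Total: 216 days

216


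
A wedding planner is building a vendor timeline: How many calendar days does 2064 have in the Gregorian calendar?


Year: 2064
Check leap year rules:
Divisible by 4? Yes
Divisible by 100? No
2064 is a leap year
Days: 366

366


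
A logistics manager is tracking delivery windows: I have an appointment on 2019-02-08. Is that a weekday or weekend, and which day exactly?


Date: 2019-02-08
January 1, 2019 is a Tuesday
Day of year: 39
Offset from Jan 1: 38 days
38 mod 7 = 3
Result: Friday

Friday


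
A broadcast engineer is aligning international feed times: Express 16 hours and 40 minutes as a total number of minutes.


Hours: 16
Extra minutes: 40
Minutes per hour: 60
Hours to minutes: 16 x 60 = 960
Total: 960 + 40 = 1000

1000


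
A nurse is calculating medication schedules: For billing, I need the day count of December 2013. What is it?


Month: December
Year: 2013
December is a 31-day month
Total: 31 days

31


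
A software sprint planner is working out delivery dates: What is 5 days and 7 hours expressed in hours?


Days: 5
Extra hours: 7
Hours per day: 24
Days to hours: 5 x 24 = 120
Total: 120 + 7 = 127

127


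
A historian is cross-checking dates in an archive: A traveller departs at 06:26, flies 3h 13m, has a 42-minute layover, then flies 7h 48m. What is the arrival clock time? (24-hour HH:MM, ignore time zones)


Depart: 06:26
Leg 1: +193 min -> 09:39
Layover: +42 min -> 10:21
Leg 2: +468 min -> 18:09
Total travel: 703 minutes = 11h 43m
Arrival: 18:09

18:09


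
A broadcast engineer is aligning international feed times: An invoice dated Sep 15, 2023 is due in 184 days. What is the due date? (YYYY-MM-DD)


Start: 2023-09-15
Adding 184 days
Days remaining in September: 15
After September: 169 days still to add
October 2023: 31 days, 138 remaining
November 2023: 30 days, 108 remaining
December 2023: 31 days, 77 remaining
January 2024: 31 days, 46 remaining
Result: 2024-03-17

2024-03-17


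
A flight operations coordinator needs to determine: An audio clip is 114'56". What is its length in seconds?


Minutes: 114
Seconds: 56
Convert minutes to seconds: 114 x 60 = 6840
Add remaining seconds: 6840 + 56 = 6896

6896


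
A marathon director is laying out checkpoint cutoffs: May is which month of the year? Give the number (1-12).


Calendar month order:
4. April
5. May <--
6. June
May is month number 5

5


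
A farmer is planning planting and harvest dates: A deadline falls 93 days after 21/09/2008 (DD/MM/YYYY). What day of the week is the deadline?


Start: 2008-09-21 (Sunday)
Step 1 - find target date: add 93 days
  2008-09-21 + 93 days = 2008-12-23
Step 2 - day of week:
  93 mod 7 = 2
  Sunday + 2 days -> Tuesday
Result: Tuesday (2008-12-23)

Tuesday


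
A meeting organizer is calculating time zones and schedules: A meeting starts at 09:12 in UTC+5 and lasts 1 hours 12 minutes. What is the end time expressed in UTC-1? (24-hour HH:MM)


Start: 09:12 in UTC+5
Step 1 - add duration:
  minutes: 12 + 12 = 24
  hours: 9 + 1 + 0 = 10
  end in UTC+5: 10:24
Step 2 - convert UTC+5 -> UTC-1:
  offset difference: -1 - (5) = -6 hours
  10 + (-6) = 4 -> mod 24 = 4
Result: 04:24 in UTC-1

04:24


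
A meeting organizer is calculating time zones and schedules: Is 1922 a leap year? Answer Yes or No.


Year: 1922
Divisible by 4? 1922 / 4 = 480.5 -> No
Not divisible by 4, so NOT a leap year

No


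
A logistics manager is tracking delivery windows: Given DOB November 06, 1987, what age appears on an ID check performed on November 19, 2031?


Birth: 1987-11-06
Reference: 2031-11-19
Year difference: 2031 - 1987 = 44
Has birthday (11-06) occurred by 11-19? Yes
Age in full years: 44

44


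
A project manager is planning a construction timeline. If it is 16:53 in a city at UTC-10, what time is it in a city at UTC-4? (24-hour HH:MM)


Local time: 16:53 at UTC-10 (offset -10h)
Target zone: UTC-4 (offset -4h)
Difference: -4 - (-10) = 6 hours
Calculation: 16 + (6) = 22
Result: 22:53

22:53


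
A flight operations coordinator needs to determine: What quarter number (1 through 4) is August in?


Month: August (month 8)
Q1: January-March (months 1-3)
Q2: April-June (months 4-6)
Q3: July-September (months 7-9)
Q4: October-December (months 10-12)
Month 8 falls in Q3

3


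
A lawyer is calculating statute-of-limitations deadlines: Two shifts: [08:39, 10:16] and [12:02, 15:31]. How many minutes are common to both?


Interval A: [519, 616] minutes from midnight
Interval B: [722, 931] minutes from midnight
Overlap start = max(519, 722) = 722
Overlap end = min(616, 931) = 616
End <= start, so the intervals do not overlap: 0 minutes

0


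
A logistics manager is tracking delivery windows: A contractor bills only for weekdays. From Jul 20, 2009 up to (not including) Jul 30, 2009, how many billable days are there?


Start: 2009-07-20 (Monday)
End (exclusive): 2009-07-30 (Thursday)
Total calendar days: 10
Full weeks: 10 // 7 = 1 -> 5 weekdays
Remaining 3 days starting on Monday:
  Mon(w), Tue(w), Wed(w) -> 3 weekdays
Total business days: 5 + 3 = 8

8


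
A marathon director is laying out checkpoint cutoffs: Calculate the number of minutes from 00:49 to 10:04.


Start time: 00:49 = 49 minutes from midnight
End time: 10:04 = 604 minutes from midnight
Difference: 604 - 49 = 555 minutes
That is 9 hours and 15 minutes

555


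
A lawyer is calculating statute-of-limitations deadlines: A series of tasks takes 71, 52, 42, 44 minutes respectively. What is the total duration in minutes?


Durations: 71, 52, 42, 44
Running sum: 71
+ 52 = 123
+ 42 = 165
+ 44 = 209
Total duration: 209 minutes
That is 3 hours and 29 minutes

209


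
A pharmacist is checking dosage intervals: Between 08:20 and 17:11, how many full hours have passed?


Start: 08:20
End: 17:11
Hour difference: 17 - 8 = 9 hours
Minute difference: 11 - 20 = -9 minutes
Total minutes: 531
Complete hours: 531 / 60 = 8 (remainder 51)

8


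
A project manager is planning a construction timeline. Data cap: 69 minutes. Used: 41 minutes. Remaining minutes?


Total budget: 69 minutes
Time used: 41 minutes
Remaining: 69 - 41 = 28 minutes
Percent used: 59.4%
Percent remaining: 40.6%

28


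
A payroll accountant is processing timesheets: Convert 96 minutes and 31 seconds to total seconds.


Minutes: 96
Extra seconds: 31
Seconds per minute: 60
Minutes to seconds: 96 x 60 = 5760
Total: 5760 + 31 = 5791

5791


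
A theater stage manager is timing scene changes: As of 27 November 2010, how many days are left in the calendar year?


Start: November 27, 2010
End: December 31, 2010
Days left in November: 3
December: 31
Sum of remaining months: 31
Total: 3 + 31 = 34

34


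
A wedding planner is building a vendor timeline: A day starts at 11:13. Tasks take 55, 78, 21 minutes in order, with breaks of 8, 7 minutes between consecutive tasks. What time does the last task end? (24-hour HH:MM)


Start: 11:13 = 673 min from midnight
  after task 1 (55 min): 12:08
  after break (8 min): 12:16
  after task 2 (78 min): 13:34
  after break (7 min): 13:41
  after task 3 (21 min): 14:02
Total elapsed: 169 minutes
End time: 14:02

14:02


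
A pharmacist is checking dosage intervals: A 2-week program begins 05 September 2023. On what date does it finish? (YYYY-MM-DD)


Start: 2023-09-05
Weeks to add: 2
Convert to days: 2 x 7 = 14 days
Add 14 days to 2023-09-05
Result: 2023-09-19

2023-09-19


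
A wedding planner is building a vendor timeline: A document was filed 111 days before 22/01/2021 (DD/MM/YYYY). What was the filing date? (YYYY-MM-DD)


Start: 2021-01-22
Subtracting 111 days
Days already passed in January: 22
After going back through January: 89 more days to subtract
December 2020: 31 days, 58 remaining
November 2020: 30 days, 28 remaining
October 2020 has 31 days, need 28
Result: 2020-10-03

2020-10-03


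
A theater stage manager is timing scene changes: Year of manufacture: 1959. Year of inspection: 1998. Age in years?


Birth year: 1959
Current year: 1998
Age = current year - birth year
Age = 1998 - 1959 = 39

39


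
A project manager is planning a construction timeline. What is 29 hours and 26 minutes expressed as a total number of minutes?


Hours: 29
Minutes: 26
Convert hours to minutes: 29 x 60 = 1740
Add remaining minutes: 1740 + 26 = 1766

1766


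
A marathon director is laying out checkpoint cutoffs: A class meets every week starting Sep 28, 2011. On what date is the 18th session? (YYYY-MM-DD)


First occurrence: 2011-09-28 (occurrence 1)
Each occurrence is 7 days after the previous.
Occurrence 18 is 17 weeks after the first.
17 weeks = 119 days
2011-09-28 + 119 days = 2012-01-25

2012-01-25


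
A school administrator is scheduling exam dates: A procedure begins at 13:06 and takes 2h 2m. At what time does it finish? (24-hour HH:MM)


Start time: 13:06
Adding: 2 hours 2 minutes
Minutes: 6 + 2 = 8
Hours: 13 + 2 + 0 = 15
Result: 15:08

15:08


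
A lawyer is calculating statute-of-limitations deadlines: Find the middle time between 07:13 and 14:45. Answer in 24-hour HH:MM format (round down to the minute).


Start time: 07:13 = 433 minutes from midnight
End time: 14:45 = 885 minutes from midnight
Sum: 433 + 885 = 1318
Midpoint: 1318 / 2 = 659 minutes
Convert: 659 / 60 = 10 hours, 59 minutes
Result: 10:59

10:59


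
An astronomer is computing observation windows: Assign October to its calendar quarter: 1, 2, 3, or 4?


Month: October (month 10)
Q1: January-March (months 1-3)
Q2: April-June (months 4-6)
Q3: July-September (months 7-9)
Q4: October-December (months 10-12)
Month 10 falls in Q4

4


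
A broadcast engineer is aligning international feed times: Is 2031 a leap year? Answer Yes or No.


Year: 2031
Divisible by 4? 2031 / 4 = 507.75 -> No
Not divisible by 4, so NOT a leap year

No


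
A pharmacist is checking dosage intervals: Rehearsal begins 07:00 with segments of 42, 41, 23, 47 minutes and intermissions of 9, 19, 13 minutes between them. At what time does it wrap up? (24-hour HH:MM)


Start: 07:00 = 420 min from midnight
  after task 1 (42 min): 07:42
  after break (9 min): 07:51
  after task 2 (41 min): 08:32
  after break (19 min): 08:51
  after task 3 (23 min): 09:14
  after break (13 min): 09:27
  after task 4 (47 min): 10:14
Total elapsed: 194 minutes
End time: 10:14

10:14
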